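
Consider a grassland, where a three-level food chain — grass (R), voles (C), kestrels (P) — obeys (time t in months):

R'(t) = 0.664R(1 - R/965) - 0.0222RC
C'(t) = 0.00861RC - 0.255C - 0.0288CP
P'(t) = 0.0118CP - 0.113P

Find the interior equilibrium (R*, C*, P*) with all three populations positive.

R* ≈ 656, C* ≈ 9.58, P* ≈ 187

From dP/dt = 0: 0.0118C* = 0.113, so C* = 9.58.
From dR/dt = 0: 0.664(1 - R*/965) = 0.0222·9.58, giving R* = 965·(1 - 0.32) = 656.
From dC/dt = 0: 0.00861·656 - 0.255 = 0.0288P*, so P* = 5.39/0.0288 = 187.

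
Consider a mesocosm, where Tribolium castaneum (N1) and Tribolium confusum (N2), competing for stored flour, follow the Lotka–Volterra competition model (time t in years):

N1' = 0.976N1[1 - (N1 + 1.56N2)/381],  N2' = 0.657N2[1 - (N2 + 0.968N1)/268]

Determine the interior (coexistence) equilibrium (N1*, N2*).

N1* ≈ 72.7, N2* ≈ 198

Setting both brackets to zero gives the nullclines N1 + 1.56N2 = 381 and 0.968N1 + N2 = 268.
Substituting N2 = 268 - 0.968N1 into the first: N1(1 - 1.56·0.968) = 381 - 1.56·268.
So N1* = -37.1/-0.51 = 72.7, and then N2* = 268 - 0.968·72.7 = 198.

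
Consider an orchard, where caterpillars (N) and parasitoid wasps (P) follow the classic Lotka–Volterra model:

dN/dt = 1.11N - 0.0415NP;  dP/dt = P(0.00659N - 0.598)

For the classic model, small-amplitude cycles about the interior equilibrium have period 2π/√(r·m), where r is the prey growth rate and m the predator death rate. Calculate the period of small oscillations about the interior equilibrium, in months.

T ≈ 7.71 months

Here r = 1.11 and m = 0.598, so r·m = 0.664.
ω = √0.664 = 0.815 per month, hence T = 2π/ω ≈ 7.71 months.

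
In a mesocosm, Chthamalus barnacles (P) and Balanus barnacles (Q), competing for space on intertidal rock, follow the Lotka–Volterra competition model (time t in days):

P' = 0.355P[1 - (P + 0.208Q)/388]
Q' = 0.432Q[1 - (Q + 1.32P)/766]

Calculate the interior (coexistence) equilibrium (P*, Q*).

P* ≈ 315, Q* ≈ 350

Setting both brackets to zero gives the nullclines P + 0.208Q = 388 and 1.32P + Q = 766.
Substituting Q = 766 - 1.32P into the first: P(1 - 0.208·1.32) = 388 - 0.208·766.
So P* = 229/0.725 = 315, and then Q* = 766 - 1.32·315 = 350.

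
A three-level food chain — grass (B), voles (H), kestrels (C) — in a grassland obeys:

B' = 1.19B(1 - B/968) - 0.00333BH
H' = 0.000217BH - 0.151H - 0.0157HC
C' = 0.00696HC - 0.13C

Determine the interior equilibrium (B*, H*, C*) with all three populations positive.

B* ≈ 917, H* ≈ 18.7, C* ≈ 3.06

From dC/dt = 0: 0.00696H* = 0.13, so H* = 18.7.
From dB/dt = 0: 1.19(1 - B*/968) = 0.00333·18.7, giving B* = 968·(1 - 0.0523) = 917.
From dH/dt = 0: 0.000217·917 - 0.151 = 0.0157C*, so C* = 0.0481/0.0157 = 3.06.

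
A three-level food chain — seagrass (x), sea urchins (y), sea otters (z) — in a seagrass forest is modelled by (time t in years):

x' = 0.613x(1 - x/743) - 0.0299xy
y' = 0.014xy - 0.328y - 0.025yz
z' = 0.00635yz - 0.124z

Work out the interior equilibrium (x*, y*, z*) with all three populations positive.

x* ≈ 35.3, y* ≈ 19.5, z* ≈ 6.65

From dz/dt = 0: 0.00635y* = 0.124, so y* = 19.5.
From dx/dt = 0: 0.613(1 - x*/743) = 0.0299·19.5, giving x* = 743·(1 - 0.952) = 35.3.
From dy/dt = 0: 0.014·35.3 - 0.328 = 0.025z*, so z* = 0.166/0.025 = 6.65.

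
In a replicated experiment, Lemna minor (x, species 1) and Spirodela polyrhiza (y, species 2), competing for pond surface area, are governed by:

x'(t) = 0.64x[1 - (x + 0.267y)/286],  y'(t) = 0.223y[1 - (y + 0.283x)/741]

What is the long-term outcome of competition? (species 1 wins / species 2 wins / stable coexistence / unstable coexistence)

Compare the nullcline intercepts: K1/α12 = 286/0.267 = 1070 > K2 = 741; K2/α21 = 741/0.283 = 2620 > K1 = 286.
Since both inequalities hold, each species can invade when rare, so the interior equilibrium is stable.

stable coexistence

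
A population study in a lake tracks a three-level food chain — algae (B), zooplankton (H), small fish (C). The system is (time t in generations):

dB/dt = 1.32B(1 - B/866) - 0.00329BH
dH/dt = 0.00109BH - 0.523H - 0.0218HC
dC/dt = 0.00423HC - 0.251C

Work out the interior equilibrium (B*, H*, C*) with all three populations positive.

B* ≈ 738, H* ≈ 59.3, C* ≈ 12.9

From dC/dt = 0: 0.00423H* = 0.251, so H* = 59.3.
From dB/dt = 0: 1.32(1 - B*/866) = 0.00329·59.3, giving B* = 866·(1 - 0.148) = 738.
From dH/dt = 0: 0.00109·738 - 0.523 = 0.0218C*, so C* = 0.281/0.0218 = 12.9.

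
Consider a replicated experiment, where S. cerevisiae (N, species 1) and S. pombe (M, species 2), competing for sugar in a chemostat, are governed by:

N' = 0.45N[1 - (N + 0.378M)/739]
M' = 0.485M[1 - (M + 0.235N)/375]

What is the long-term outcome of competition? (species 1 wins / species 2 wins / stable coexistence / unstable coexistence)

Compare the nullcline intercepts: K1/α12 = 739/0.378 = 1960 > K2 = 375; K2/α21 = 375/0.235 = 1600 > K1 = 739.
Since both inequalities hold, each species can invade when rare, so the interior equilibrium is stable.

stable coexistence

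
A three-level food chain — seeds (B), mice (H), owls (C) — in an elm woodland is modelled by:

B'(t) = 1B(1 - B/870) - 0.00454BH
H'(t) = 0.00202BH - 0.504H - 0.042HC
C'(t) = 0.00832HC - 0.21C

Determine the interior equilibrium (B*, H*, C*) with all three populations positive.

From dC/dt = 0: 0.00832H* = 0.21, so H* = 25.2.
From dB/dt = 0: 1(1 - B*/870) = 0.00454·25.2, giving B* = 870·(1 - 0.115) = 770.
From dH/dt = 0: 0.00202·770 - 0.504 = 0.042C*, so C* = 1.05/0.042 = 25.

B* ≈ 770, H* ≈ 25.2, C* ≈ 25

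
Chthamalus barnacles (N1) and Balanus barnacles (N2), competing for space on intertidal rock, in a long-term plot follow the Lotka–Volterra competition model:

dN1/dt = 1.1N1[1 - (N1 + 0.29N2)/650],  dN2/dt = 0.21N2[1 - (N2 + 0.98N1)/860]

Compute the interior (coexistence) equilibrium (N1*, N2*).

Setting both brackets to zero gives the nullclines N1 + 0.29N2 = 650 and 0.98N1 + N2 = 860.
Substituting N2 = 860 - 0.98N1 into the first: N1(1 - 0.29·0.98) = 650 - 0.29·860.
So N1* = 401/0.716 = 560, and then N2* = 860 - 0.98·560 = 312.

N1* ≈ 560, N2* ≈ 312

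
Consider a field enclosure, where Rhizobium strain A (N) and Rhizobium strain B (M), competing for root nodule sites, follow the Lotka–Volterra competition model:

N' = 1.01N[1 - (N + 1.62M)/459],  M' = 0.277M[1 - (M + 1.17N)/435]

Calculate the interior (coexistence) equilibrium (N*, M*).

N* ≈ 274, M* ≈ 114

Setting both brackets to zero gives the nullclines N + 1.62M = 459 and 1.17N + M = 435.
Substituting M = 435 - 1.17N into the first: N(1 - 1.62·1.17) = 459 - 1.62·435.
So N* = -246/-0.895 = 274, and then M* = 435 - 1.17·274 = 114.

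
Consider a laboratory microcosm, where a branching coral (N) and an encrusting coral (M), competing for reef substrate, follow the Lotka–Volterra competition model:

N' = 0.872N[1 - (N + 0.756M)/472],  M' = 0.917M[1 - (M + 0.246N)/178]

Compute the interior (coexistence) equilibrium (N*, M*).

Setting both brackets to zero gives the nullclines N + 0.756M = 472 and 0.246N + M = 178.
Substituting M = 178 - 0.246N into the first: N(1 - 0.756·0.246) = 472 - 0.756·178.
So N* = 337/0.814 = 415, and then M* = 178 - 0.246·415 = 76.

N* ≈ 415, M* ≈ 76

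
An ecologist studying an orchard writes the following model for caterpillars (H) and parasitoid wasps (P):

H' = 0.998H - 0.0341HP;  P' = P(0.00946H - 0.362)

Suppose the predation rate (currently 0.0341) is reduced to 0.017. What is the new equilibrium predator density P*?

At the interior fixed point, setting dH/dt = 0 with H > 0 fixes P* = (prey growth rate)/(HP coefficient) — independent of the other coefficients.
With the change, P* = 0.998/0.017 = 58.7; it rises from 29.3.

P* ≈ 58.7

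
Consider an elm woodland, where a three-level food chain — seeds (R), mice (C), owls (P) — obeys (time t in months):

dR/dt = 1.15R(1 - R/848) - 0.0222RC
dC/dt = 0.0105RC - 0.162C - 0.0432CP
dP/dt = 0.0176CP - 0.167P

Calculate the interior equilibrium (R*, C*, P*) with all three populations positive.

From dP/dt = 0: 0.0176C* = 0.167, so C* = 9.49.
From dR/dt = 0: 1.15(1 - R*/848) = 0.0222·9.49, giving R* = 848·(1 - 0.183) = 693.
From dC/dt = 0: 0.0105·693 - 0.162 = 0.0432P*, so P* = 7.11/0.0432 = 165.

R* ≈ 693, C* ≈ 9.49, P* ≈ 165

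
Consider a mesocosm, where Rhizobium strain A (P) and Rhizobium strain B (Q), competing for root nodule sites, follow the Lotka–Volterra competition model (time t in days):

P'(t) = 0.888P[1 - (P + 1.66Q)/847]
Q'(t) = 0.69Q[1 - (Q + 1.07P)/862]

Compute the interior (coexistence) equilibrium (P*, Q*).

P* ≈ 752, Q* ≈ 57.1

Setting both brackets to zero gives the nullclines P + 1.66Q = 847 and 1.07P + Q = 862.
Substituting Q = 862 - 1.07P into the first: P(1 - 1.66·1.07) = 847 - 1.66·862.
So P* = -584/-0.776 = 752, and then Q* = 862 - 1.07·752 = 57.1.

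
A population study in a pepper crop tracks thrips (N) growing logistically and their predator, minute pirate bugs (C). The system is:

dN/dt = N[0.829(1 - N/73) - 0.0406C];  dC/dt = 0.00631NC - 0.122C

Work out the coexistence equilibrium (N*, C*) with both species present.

From dC/dt = 0 with C > 0: 0.00631N* = 0.122, so N* = 19.3.
Substitute into dN/dt = 0: 0.829(1 - 19.3/73) = 0.0406C*.
The bracket is 0.735, giving C* = 0.609/0.0406 = 15.

N* ≈ 19.3, C* ≈ 15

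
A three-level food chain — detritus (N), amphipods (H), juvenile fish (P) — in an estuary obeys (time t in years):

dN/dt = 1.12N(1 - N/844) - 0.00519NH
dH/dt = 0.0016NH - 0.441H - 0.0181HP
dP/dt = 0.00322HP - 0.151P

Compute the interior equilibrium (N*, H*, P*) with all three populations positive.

From dP/dt = 0: 0.00322H* = 0.151, so H* = 46.9.
From dN/dt = 0: 1.12(1 - N*/844) = 0.00519·46.9, giving N* = 844·(1 - 0.217) = 661.
From dH/dt = 0: 0.0016·661 - 0.441 = 0.0181P*, so P* = 0.616/0.0181 = 34.

N* ≈ 661, H* ≈ 46.9, P* ≈ 34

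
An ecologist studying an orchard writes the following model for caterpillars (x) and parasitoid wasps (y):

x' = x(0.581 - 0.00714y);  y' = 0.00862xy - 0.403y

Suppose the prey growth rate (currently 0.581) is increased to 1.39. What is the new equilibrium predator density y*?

At the interior fixed point, setting dx/dt = 0 with x > 0 fixes y* = (prey growth rate)/(xy coefficient) — independent of the other coefficients.
With the change, y* = 1.39/0.00714 = 195; it rises from 81.4.

y* ≈ 195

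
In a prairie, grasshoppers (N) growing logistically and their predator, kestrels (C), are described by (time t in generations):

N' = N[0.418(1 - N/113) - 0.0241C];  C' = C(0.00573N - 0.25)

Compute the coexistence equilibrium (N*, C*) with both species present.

From dC/dt = 0 with C > 0: 0.00573N* = 0.25, so N* = 43.6.
Substitute into dN/dt = 0: 0.418(1 - 43.6/113) = 0.0241C*.
The bracket is 0.614, giving C* = 0.257/0.0241 = 10.6.

N* ≈ 43.6, C* ≈ 10.6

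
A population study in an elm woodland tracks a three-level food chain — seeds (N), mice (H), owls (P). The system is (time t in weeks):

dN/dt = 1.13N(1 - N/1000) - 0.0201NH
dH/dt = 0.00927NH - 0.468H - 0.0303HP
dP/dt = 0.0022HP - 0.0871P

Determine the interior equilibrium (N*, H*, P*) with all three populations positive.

From dP/dt = 0: 0.0022H* = 0.0871, so H* = 39.6.
From dN/dt = 0: 1.13(1 - N*/1000) = 0.0201·39.6, giving N* = 1000·(1 - 0.704) = 296.
From dH/dt = 0: 0.00927·296 - 0.468 = 0.0303P*, so P* = 2.27/0.0303 = 75.

N* ≈ 296, H* ≈ 39.6, P* ≈ 75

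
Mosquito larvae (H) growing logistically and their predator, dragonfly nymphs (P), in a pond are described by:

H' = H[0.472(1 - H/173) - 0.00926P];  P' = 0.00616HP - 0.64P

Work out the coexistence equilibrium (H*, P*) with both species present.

H* ≈ 104, P* ≈ 20.4

From dP/dt = 0 with P > 0: 0.00616H* = 0.64, so H* = 104.
Substitute into dH/dt = 0: 0.472(1 - 104/173) = 0.00926P*.
The bracket is 0.399, giving P* = 0.189/0.00926 = 20.4.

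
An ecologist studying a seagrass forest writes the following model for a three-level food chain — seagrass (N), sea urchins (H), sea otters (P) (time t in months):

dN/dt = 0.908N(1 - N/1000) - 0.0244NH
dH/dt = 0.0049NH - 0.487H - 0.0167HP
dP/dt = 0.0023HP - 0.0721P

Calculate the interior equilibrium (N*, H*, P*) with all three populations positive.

N* ≈ 158, H* ≈ 31.3, P* ≈ 17.1

From dP/dt = 0: 0.0023H* = 0.0721, so H* = 31.3.
From dN/dt = 0: 0.908(1 - N*/1000) = 0.0244·31.3, giving N* = 1000·(1 - 0.842) = 158.
From dH/dt = 0: 0.0049·158 - 0.487 = 0.0167P*, so P* = 0.285/0.0167 = 17.1.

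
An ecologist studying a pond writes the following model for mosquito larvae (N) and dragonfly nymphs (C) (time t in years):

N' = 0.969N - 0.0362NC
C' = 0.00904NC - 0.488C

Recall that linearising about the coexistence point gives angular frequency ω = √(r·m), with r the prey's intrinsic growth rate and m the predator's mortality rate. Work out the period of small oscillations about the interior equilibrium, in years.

T ≈ 9.14 years

Here r = 0.969 and m = 0.488, so r·m = 0.473.
ω = √0.473 = 0.688 per year, hence T = 2π/ω ≈ 9.14 years.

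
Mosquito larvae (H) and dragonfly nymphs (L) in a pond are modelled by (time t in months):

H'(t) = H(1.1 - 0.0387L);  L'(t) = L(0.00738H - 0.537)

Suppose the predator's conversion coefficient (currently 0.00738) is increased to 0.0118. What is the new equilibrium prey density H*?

At the interior fixed point, setting dL/dt = 0 with L > 0 fixes H* = (predator death rate)/(HL coefficient) — independent of the other coefficients.
With the change, H* = 0.537/0.0118 = 45.5; it falls from 72.8.

H* ≈ 45.5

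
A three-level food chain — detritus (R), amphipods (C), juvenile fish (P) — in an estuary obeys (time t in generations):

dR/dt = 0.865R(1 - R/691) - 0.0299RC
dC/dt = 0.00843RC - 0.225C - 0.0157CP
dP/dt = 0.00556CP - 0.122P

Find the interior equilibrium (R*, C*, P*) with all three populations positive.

R* ≈ 167, C* ≈ 21.9, P* ≈ 75.3

From dP/dt = 0: 0.00556C* = 0.122, so C* = 21.9.
From dR/dt = 0: 0.865(1 - R*/691) = 0.0299·21.9, giving R* = 691·(1 - 0.758) = 167.
From dC/dt = 0: 0.00843·167 - 0.225 = 0.0157P*, so P* = 1.18/0.0157 = 75.3.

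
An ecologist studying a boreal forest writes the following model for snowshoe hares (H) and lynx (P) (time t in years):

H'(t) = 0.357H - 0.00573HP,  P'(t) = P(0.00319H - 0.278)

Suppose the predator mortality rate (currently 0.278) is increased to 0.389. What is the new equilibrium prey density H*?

H* ≈ 122

At the interior fixed point, setting dP/dt = 0 with P > 0 fixes H* = (predator death rate)/(HP coefficient) — independent of the other coefficients.
With the change, H* = 0.389/0.00319 = 122; it rises from 87.1.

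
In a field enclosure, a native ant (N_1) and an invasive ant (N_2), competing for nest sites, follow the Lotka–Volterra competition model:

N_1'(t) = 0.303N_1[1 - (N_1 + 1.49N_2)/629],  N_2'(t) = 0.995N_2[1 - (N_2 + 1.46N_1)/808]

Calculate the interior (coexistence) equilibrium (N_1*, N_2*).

Setting both brackets to zero gives the nullclines N_1 + 1.49N_2 = 629 and 1.46N_1 + N_2 = 808.
Substituting N_2 = 808 - 1.46N_1 into the first: N_1(1 - 1.49·1.46) = 629 - 1.49·808.
So N_1* = -575/-1.18 = 489, and then N_2* = 808 - 1.46·489 = 93.9.

N_1* ≈ 489, N_2* ≈ 93.9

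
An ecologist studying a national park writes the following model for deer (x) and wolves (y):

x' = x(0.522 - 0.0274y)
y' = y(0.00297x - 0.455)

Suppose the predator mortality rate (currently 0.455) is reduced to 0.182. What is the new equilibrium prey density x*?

x* ≈ 61.3

At the interior fixed point, setting dy/dt = 0 with y > 0 fixes x* = (predator death rate)/(xy coefficient) — independent of the other coefficients.
With the change, x* = 0.182/0.00297 = 61.3; it falls from 153.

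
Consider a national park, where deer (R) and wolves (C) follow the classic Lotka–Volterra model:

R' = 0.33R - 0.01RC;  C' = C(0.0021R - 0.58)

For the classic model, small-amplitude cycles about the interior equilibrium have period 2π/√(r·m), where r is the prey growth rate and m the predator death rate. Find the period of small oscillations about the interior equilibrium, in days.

T ≈ 14.4 days

Here r = 0.33 and m = 0.58, so r·m = 0.191.
ω = √0.191 = 0.437 per day, hence T = 2π/ω ≈ 14.4 days.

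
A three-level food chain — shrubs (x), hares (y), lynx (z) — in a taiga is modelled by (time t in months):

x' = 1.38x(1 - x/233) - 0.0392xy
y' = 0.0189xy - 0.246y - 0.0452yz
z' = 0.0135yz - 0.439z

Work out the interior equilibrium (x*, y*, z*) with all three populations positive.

x* ≈ 17.8, y* ≈ 32.5, z* ≈ 1.99

From dz/dt = 0: 0.0135y* = 0.439, so y* = 32.5.
From dx/dt = 0: 1.38(1 - x*/233) = 0.0392·32.5, giving x* = 233·(1 - 0.924) = 17.8.
From dy/dt = 0: 0.0189·17.8 - 0.246 = 0.0452z*, so z* = 0.0899/0.0452 = 1.99.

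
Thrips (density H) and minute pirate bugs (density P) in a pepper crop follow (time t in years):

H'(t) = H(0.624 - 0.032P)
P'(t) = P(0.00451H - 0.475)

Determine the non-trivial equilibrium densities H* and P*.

H* ≈ 105, P* ≈ 19.5

Set dP/dt = 0 with P > 0: 0.00451H - 0.475 = 0, so H* = 0.475/0.00451 = 105.
Set dH/dt = 0 with H > 0: 0.624 - 0.032P = 0, so P* = 0.624/0.032 = 19.5.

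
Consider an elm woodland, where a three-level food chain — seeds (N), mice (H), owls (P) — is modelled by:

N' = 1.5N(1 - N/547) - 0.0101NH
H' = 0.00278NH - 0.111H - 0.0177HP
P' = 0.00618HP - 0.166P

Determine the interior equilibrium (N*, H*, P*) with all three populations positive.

N* ≈ 448, H* ≈ 26.9, P* ≈ 64.1

From dP/dt = 0: 0.00618H* = 0.166, so H* = 26.9.
From dN/dt = 0: 1.5(1 - N*/547) = 0.0101·26.9, giving N* = 547·(1 - 0.181) = 448.
From dH/dt = 0: 0.00278·448 - 0.111 = 0.0177P*, so P* = 1.13/0.0177 = 64.1.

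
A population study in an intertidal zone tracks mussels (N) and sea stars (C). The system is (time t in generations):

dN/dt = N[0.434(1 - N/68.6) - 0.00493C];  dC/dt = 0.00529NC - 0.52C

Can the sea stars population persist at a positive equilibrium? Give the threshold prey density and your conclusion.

Threshold N = 98.3; K < 98.3, so no, the predator goes extinct.

The predator equation gives dC/dt > 0 only when N > 0.52/0.00529 = 98.3.
Without the predator, N → K = 68.6. Since 68.6 < 98.3, the predator cannot invade.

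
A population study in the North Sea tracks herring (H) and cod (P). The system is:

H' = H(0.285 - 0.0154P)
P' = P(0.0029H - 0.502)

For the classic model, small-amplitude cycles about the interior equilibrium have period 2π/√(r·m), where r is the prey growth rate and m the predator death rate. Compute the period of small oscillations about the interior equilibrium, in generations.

Here r = 0.285 and m = 0.502, so r·m = 0.143.
ω = √0.143 = 0.378 per generation, hence T = 2π/ω ≈ 16.6 generations.

T ≈ 16.6 generations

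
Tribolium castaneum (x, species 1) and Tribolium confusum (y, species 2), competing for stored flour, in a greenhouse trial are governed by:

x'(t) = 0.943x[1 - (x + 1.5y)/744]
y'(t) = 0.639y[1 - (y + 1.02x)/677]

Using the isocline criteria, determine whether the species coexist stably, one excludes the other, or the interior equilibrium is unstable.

Compare the nullcline intercepts: K1/α12 = 744/1.5 = 496 < K2 = 677; K2/α21 = 677/1.02 = 664 < K1 = 744.
Since both are reversed, neither can invade when rare; the interior point is a saddle.

unstable coexistence (outcome depends on initial conditions)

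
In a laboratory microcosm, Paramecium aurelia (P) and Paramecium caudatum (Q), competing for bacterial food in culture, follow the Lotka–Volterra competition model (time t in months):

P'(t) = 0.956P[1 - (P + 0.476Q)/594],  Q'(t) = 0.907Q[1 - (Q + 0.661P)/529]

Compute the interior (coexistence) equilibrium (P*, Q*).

P* ≈ 499, Q* ≈ 199

Setting both brackets to zero gives the nullclines P + 0.476Q = 594 and 0.661P + Q = 529.
Substituting Q = 529 - 0.661P into the first: P(1 - 0.476·0.661) = 594 - 0.476·529.
So P* = 342/0.685 = 499, and then Q* = 529 - 0.661·499 = 199.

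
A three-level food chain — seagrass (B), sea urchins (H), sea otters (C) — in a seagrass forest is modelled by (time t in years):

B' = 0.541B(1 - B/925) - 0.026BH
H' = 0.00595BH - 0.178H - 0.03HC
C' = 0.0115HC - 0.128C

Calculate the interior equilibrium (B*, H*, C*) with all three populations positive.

B* ≈ 430, H* ≈ 11.1, C* ≈ 79.4

From dC/dt = 0: 0.0115H* = 0.128, so H* = 11.1.
From dB/dt = 0: 0.541(1 - B*/925) = 0.026·11.1, giving B* = 925·(1 - 0.535) = 430.
From dH/dt = 0: 0.00595·430 - 0.178 = 0.03C*, so C* = 2.38/0.03 = 79.4.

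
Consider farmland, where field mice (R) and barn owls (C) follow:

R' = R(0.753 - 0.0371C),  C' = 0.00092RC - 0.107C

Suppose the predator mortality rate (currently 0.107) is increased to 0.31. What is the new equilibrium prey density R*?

At the interior fixed point, setting dC/dt = 0 with C > 0 fixes R* = (predator death rate)/(RC coefficient) — independent of the other coefficients.
With the change, R* = 0.31/0.00092 = 337; it rises from 116.

R* ≈ 337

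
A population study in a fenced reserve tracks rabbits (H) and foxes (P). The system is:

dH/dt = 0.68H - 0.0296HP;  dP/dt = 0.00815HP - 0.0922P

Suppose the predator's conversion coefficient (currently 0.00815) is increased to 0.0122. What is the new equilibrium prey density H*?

At the interior fixed point, setting dP/dt = 0 with P > 0 fixes H* = (predator death rate)/(HP coefficient) — independent of the other coefficients.
With the change, H* = 0.0922/0.0122 = 7.56; it falls from 11.3.

H* ≈ 7.56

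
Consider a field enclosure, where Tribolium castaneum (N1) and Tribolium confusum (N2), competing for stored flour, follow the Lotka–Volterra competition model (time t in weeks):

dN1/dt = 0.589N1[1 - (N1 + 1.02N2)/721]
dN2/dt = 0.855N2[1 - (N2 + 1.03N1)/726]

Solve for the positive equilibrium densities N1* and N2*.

N1* ≈ 386, N2* ≈ 329

Setting both brackets to zero gives the nullclines N1 + 1.02N2 = 721 and 1.03N1 + N2 = 726.
Substituting N2 = 726 - 1.03N1 into the first: N1(1 - 1.02·1.03) = 721 - 1.02·726.
So N1* = -19.5/-0.0506 = 386, and then N2* = 726 - 1.03·386 = 329.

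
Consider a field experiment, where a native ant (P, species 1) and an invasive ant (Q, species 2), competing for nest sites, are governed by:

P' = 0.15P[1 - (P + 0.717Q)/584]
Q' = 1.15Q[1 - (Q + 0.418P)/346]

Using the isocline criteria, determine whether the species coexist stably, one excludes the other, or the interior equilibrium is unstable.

stable coexistence

Compare the nullcline intercepts: K1/α12 = 584/0.717 = 815 > K2 = 346; K2/α21 = 346/0.418 = 828 > K1 = 584.
Since both inequalities hold, each species can invade when rare, so the interior equilibrium is stable.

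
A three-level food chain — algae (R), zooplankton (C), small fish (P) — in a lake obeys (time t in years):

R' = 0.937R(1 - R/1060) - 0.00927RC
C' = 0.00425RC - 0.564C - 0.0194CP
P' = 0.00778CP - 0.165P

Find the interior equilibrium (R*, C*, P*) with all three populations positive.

R* ≈ 838, C* ≈ 21.2, P* ≈ 154

From dP/dt = 0: 0.00778C* = 0.165, so C* = 21.2.
From dR/dt = 0: 0.937(1 - R*/1060) = 0.00927·21.2, giving R* = 1060·(1 - 0.21) = 838.
From dC/dt = 0: 0.00425·838 - 0.564 = 0.0194P*, so P* = 3/0.0194 = 154.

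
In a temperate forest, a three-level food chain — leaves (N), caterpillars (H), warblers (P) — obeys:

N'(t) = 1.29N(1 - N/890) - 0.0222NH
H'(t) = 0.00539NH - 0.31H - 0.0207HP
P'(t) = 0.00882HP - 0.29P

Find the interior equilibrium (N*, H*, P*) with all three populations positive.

From dP/dt = 0: 0.00882H* = 0.29, so H* = 32.9.
From dN/dt = 0: 1.29(1 - N*/890) = 0.0222·32.9, giving N* = 890·(1 - 0.566) = 386.
From dH/dt = 0: 0.00539·386 - 0.31 = 0.0207P*, so P* = 1.77/0.0207 = 85.6.

N* ≈ 386, H* ≈ 32.9, P* ≈ 85.6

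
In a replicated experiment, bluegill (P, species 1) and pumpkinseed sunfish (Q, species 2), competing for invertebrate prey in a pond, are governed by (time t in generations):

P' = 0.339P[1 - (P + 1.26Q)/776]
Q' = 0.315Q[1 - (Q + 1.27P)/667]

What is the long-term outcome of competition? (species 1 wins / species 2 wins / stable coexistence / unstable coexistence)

unstable coexistence (outcome depends on initial conditions)

Compare the nullcline intercepts: K1/α12 = 776/1.26 = 616 < K2 = 667; K2/α21 = 667/1.27 = 525 < K1 = 776.
Since both are reversed, neither can invade when rare; the interior point is a saddle.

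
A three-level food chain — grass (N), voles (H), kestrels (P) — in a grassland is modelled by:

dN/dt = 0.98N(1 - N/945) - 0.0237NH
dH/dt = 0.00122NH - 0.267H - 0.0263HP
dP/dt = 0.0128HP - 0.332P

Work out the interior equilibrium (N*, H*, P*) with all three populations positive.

N* ≈ 352, H* ≈ 25.9, P* ≈ 6.19

From dP/dt = 0: 0.0128H* = 0.332, so H* = 25.9.
From dN/dt = 0: 0.98(1 - N*/945) = 0.0237·25.9, giving N* = 945·(1 - 0.627) = 352.
From dH/dt = 0: 0.00122·352 - 0.267 = 0.0263P*, so P* = 0.163/0.0263 = 6.19.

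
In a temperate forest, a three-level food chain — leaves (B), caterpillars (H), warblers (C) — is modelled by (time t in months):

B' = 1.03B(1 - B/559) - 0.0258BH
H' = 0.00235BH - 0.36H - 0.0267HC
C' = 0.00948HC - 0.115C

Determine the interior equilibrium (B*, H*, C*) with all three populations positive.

B* ≈ 389, H* ≈ 12.1, C* ≈ 20.8

From dC/dt = 0: 0.00948H* = 0.115, so H* = 12.1.
From dB/dt = 0: 1.03(1 - B*/559) = 0.0258·12.1, giving B* = 559·(1 - 0.304) = 389.
From dH/dt = 0: 0.00235·389 - 0.36 = 0.0267C*, so C* = 0.554/0.0267 = 20.8.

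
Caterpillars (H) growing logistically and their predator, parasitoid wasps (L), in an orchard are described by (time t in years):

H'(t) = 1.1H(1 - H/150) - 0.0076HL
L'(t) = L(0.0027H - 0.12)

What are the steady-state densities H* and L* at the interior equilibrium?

From dL/dt = 0 with L > 0: 0.0027H* = 0.12, so H* = 44.4.
Substitute into dH/dt = 0: 1.1(1 - 44.4/150) = 0.0076L*.
The bracket is 0.704, giving L* = 0.774/0.0076 = 102.

H* ≈ 44.4, L* ≈ 102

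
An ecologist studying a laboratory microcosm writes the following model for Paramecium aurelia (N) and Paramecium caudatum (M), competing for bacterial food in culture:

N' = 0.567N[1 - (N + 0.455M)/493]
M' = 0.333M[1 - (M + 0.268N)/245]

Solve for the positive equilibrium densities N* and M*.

N* ≈ 435, M* ≈ 129

Setting both brackets to zero gives the nullclines N + 0.455M = 493 and 0.268N + M = 245.
Substituting M = 245 - 0.268N into the first: N(1 - 0.455·0.268) = 493 - 0.455·245.
So N* = 382/0.878 = 435, and then M* = 245 - 0.268·435 = 129.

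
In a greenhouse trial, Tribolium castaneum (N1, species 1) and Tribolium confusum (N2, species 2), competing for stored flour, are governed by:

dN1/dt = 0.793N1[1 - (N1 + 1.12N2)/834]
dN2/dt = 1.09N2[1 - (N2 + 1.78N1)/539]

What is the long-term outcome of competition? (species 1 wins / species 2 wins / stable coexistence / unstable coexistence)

Compare the nullcline intercepts: K1/α12 = 834/1.12 = 745 > K2 = 539; K2/α21 = 539/1.78 = 303 < K1 = 834.
Since the inequalities point opposite ways, species 1 can invade but species 2 cannot.

species 1 excludes species 2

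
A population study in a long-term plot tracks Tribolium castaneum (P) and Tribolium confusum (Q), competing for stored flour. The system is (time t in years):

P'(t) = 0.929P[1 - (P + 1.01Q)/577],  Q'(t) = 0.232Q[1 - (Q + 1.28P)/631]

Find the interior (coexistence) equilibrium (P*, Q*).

P* ≈ 206, Q* ≈ 367

Setting both brackets to zero gives the nullclines P + 1.01Q = 577 and 1.28P + Q = 631.
Substituting Q = 631 - 1.28P into the first: P(1 - 1.01·1.28) = 577 - 1.01·631.
So P* = -60.3/-0.293 = 206, and then Q* = 631 - 1.28·206 = 367.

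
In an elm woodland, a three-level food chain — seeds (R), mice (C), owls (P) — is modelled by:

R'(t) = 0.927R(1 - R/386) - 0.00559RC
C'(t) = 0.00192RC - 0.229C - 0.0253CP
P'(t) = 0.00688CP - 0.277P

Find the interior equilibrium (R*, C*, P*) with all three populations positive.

From dP/dt = 0: 0.00688C* = 0.277, so C* = 40.3.
From dR/dt = 0: 0.927(1 - R*/386) = 0.00559·40.3, giving R* = 386·(1 - 0.243) = 292.
From dC/dt = 0: 0.00192·292 - 0.229 = 0.0253P*, so P* = 0.332/0.0253 = 13.1.

R* ≈ 292, C* ≈ 40.3, P* ≈ 13.1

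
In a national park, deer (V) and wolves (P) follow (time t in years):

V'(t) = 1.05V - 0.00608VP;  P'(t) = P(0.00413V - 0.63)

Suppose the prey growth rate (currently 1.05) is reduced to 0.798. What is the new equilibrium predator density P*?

At the interior fixed point, setting dV/dt = 0 with V > 0 fixes P* = (prey growth rate)/(VP coefficient) — independent of the other coefficients.
With the change, P* = 0.798/0.00608 = 131; it falls from 173.

P* ≈ 131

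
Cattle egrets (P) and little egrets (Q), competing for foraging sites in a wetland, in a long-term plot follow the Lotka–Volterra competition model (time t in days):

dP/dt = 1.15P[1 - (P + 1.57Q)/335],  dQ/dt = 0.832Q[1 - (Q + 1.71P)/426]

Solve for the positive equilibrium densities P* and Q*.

P* ≈ 198, Q* ≈ 87.2

Setting both brackets to zero gives the nullclines P + 1.57Q = 335 and 1.71P + Q = 426.
Substituting Q = 426 - 1.71P into the first: P(1 - 1.57·1.71) = 335 - 1.57·426.
So P* = -334/-1.68 = 198, and then Q* = 426 - 1.71·198 = 87.2.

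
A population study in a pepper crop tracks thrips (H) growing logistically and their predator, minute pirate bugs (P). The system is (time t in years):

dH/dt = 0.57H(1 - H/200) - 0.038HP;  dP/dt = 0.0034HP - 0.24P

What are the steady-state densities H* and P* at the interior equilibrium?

From dP/dt = 0 with P > 0: 0.0034H* = 0.24, so H* = 70.6.
Substitute into dH/dt = 0: 0.57(1 - 70.6/200) = 0.038P*.
The bracket is 0.647, giving P* = 0.369/0.038 = 9.71.

H* ≈ 70.6, P* ≈ 9.71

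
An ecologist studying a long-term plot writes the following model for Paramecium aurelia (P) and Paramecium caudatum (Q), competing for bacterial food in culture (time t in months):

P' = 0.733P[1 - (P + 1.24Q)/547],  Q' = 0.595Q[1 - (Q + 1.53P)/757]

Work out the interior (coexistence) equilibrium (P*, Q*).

P* ≈ 437, Q* ≈ 89.1

Setting both brackets to zero gives the nullclines P + 1.24Q = 547 and 1.53P + Q = 757.
Substituting Q = 757 - 1.53P into the first: P(1 - 1.24·1.53) = 547 - 1.24·757.
So P* = -392/-0.897 = 437, and then Q* = 757 - 1.53·437 = 89.1.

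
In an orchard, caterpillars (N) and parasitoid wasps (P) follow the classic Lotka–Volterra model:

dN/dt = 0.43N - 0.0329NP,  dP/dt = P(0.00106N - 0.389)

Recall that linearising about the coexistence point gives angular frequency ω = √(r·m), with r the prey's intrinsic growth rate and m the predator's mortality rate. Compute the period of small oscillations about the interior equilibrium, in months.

Here r = 0.43 and m = 0.389, so r·m = 0.167.
ω = √0.167 = 0.409 per month, hence T = 2π/ω ≈ 15.4 months.

T ≈ 15.4 months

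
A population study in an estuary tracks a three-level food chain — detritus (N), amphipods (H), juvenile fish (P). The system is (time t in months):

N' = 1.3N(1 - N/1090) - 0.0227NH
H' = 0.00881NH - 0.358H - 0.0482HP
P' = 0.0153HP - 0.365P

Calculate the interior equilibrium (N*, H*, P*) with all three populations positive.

From dP/dt = 0: 0.0153H* = 0.365, so H* = 23.9.
From dN/dt = 0: 1.3(1 - N*/1090) = 0.0227·23.9, giving N* = 1090·(1 - 0.417) = 636.
From dH/dt = 0: 0.00881·636 - 0.358 = 0.0482P*, so P* = 5.24/0.0482 = 109.

N* ≈ 636, H* ≈ 23.9, P* ≈ 109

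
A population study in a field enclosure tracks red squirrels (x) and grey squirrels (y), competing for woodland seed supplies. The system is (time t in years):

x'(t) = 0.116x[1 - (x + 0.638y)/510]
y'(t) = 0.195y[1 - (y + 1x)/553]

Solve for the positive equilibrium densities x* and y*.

Setting both brackets to zero gives the nullclines x + 0.638y = 510 and 1x + y = 553.
Substituting y = 553 - 1x into the first: x(1 - 0.638·1) = 510 - 0.638·553.
So x* = 157/0.362 = 434, and then y* = 553 - 1·434 = 119.

x* ≈ 434, y* ≈ 119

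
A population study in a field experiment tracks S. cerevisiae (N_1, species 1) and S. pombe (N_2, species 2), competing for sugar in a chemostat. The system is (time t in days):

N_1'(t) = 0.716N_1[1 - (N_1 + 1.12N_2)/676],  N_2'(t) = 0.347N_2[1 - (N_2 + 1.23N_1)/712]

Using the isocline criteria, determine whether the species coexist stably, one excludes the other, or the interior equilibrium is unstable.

Compare the nullcline intercepts: K1/α12 = 676/1.12 = 604 < K2 = 712; K2/α21 = 712/1.23 = 579 < K1 = 676.
Since both are reversed, neither can invade when rare; the interior point is a saddle.

unstable coexistence (outcome depends on initial conditions)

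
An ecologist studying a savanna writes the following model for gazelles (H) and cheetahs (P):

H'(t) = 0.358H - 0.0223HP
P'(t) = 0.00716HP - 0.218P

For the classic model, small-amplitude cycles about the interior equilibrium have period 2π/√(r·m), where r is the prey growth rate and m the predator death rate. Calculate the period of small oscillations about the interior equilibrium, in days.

Here r = 0.358 and m = 0.218, so r·m = 0.078.
ω = √0.078 = 0.279 per day, hence T = 2π/ω ≈ 22.5 days.

T ≈ 22.5 days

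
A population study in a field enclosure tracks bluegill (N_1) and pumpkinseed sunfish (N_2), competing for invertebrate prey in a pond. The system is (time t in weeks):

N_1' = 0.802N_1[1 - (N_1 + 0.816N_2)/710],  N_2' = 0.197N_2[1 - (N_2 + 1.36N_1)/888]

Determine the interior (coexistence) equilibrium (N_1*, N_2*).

Setting both brackets to zero gives the nullclines N_1 + 0.816N_2 = 710 and 1.36N_1 + N_2 = 888.
Substituting N_2 = 888 - 1.36N_1 into the first: N_1(1 - 0.816·1.36) = 710 - 0.816·888.
So N_1* = -14.6/-0.11 = 133, and then N_2* = 888 - 1.36·133 = 707.

N_1* ≈ 133, N_2* ≈ 707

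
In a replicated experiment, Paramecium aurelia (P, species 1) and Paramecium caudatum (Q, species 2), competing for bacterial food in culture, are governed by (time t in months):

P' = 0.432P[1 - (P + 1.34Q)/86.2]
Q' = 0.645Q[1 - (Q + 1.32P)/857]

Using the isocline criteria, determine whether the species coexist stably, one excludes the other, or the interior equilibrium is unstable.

species 2 excludes species 1

Compare the nullcline intercepts: K1/α12 = 86.2/1.34 = 64.3 < K2 = 857; K2/α21 = 857/1.32 = 649 > K1 = 86.2.
Since the inequalities point opposite ways, species 2 can invade but species 1 cannot.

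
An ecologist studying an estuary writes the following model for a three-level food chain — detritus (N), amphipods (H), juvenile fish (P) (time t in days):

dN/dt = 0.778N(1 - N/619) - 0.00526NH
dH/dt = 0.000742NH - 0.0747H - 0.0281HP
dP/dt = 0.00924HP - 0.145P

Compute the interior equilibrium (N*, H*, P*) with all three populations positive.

From dP/dt = 0: 0.00924H* = 0.145, so H* = 15.7.
From dN/dt = 0: 0.778(1 - N*/619) = 0.00526·15.7, giving N* = 619·(1 - 0.106) = 553.
From dH/dt = 0: 0.000742·553 - 0.0747 = 0.0281P*, so P* = 0.336/0.0281 = 12.

N* ≈ 553, H* ≈ 15.7, P* ≈ 12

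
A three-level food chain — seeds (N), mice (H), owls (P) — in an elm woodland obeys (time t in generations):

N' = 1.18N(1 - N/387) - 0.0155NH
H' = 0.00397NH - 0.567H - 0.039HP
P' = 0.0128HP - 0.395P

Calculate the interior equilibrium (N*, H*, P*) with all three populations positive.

N* ≈ 230, H* ≈ 30.9, P* ≈ 8.89

From dP/dt = 0: 0.0128H* = 0.395, so H* = 30.9.
From dN/dt = 0: 1.18(1 - N*/387) = 0.0155·30.9, giving N* = 387·(1 - 0.405) = 230.
From dH/dt = 0: 0.00397·230 - 0.567 = 0.039P*, so P* = 0.347/0.039 = 8.89.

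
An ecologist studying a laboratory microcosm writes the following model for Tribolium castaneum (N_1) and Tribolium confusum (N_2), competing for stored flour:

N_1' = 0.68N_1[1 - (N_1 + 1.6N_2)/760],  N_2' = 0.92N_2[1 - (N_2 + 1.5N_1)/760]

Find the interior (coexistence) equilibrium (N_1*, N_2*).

Setting both brackets to zero gives the nullclines N_1 + 1.6N_2 = 760 and 1.5N_1 + N_2 = 760.
Substituting N_2 = 760 - 1.5N_1 into the first: N_1(1 - 1.6·1.5) = 760 - 1.6·760.
So N_1* = -456/-1.4 = 326, and then N_2* = 760 - 1.5·326 = 271.

N_1* ≈ 326, N_2* ≈ 271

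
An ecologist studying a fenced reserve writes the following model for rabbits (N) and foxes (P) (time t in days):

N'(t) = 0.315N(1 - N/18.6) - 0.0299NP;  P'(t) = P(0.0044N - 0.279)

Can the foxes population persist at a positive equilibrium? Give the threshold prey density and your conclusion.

Threshold N = 63.4; K < 63.4, so no, the predator goes extinct.

The predator equation gives dP/dt > 0 only when N > 0.279/0.0044 = 63.4.
Without the predator, N → K = 18.6. Since 18.6 < 63.4, the predator cannot invade.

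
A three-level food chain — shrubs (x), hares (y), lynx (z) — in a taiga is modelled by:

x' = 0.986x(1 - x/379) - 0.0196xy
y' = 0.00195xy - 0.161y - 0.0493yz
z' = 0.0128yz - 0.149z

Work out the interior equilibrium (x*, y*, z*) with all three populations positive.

From dz/dt = 0: 0.0128y* = 0.149, so y* = 11.6.
From dx/dt = 0: 0.986(1 - x*/379) = 0.0196·11.6, giving x* = 379·(1 - 0.231) = 291.
From dy/dt = 0: 0.00195·291 - 0.161 = 0.0493z*, so z* = 0.407/0.0493 = 8.26.

x* ≈ 291, y* ≈ 11.6, z* ≈ 8.26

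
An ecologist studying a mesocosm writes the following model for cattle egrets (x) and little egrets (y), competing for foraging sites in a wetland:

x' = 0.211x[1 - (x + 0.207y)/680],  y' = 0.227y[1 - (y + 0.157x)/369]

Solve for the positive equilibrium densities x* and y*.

Setting both brackets to zero gives the nullclines x + 0.207y = 680 and 0.157x + y = 369.
Substituting y = 369 - 0.157x into the first: x(1 - 0.207·0.157) = 680 - 0.207·369.
So x* = 604/0.968 = 624, and then y* = 369 - 0.157·624 = 271.

x* ≈ 624, y* ≈ 271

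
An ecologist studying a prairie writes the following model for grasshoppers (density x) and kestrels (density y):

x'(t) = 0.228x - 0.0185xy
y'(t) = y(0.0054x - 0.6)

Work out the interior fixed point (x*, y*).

x* ≈ 111, y* ≈ 12.3

Set dy/dt = 0 with y > 0: 0.0054x - 0.6 = 0, so x* = 0.6/0.0054 = 111.
Set dx/dt = 0 with x > 0: 0.228 - 0.0185y = 0, so y* = 0.228/0.0185 = 12.3.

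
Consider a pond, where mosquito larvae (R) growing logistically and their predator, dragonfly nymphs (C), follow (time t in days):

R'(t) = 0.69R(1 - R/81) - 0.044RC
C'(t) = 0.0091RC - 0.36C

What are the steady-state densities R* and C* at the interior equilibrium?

R* ≈ 39.6, C* ≈ 8.02

From dC/dt = 0 with C > 0: 0.0091R* = 0.36, so R* = 39.6.
Substitute into dR/dt = 0: 0.69(1 - 39.6/81) = 0.044C*.
The bracket is 0.512, giving C* = 0.353/0.044 = 8.02.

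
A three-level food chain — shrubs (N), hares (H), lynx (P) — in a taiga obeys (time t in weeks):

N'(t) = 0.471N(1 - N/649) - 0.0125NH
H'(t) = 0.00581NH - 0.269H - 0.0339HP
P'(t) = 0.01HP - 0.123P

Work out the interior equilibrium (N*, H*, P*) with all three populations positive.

From dP/dt = 0: 0.01H* = 0.123, so H* = 12.3.
From dN/dt = 0: 0.471(1 - N*/649) = 0.0125·12.3, giving N* = 649·(1 - 0.326) = 437.
From dH/dt = 0: 0.00581·437 - 0.269 = 0.0339P*, so P* = 2.27/0.0339 = 67.

N* ≈ 437, H* ≈ 12.3, P* ≈ 67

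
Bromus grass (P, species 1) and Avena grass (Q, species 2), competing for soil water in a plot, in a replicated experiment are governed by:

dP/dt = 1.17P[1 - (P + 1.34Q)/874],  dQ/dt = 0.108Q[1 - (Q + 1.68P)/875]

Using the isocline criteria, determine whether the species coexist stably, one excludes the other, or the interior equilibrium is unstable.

Compare the nullcline intercepts: K1/α12 = 874/1.34 = 652 < K2 = 875; K2/α21 = 875/1.68 = 521 < K1 = 874.
Since both are reversed, neither can invade when rare; the interior point is a saddle.

unstable coexistence (outcome depends on initial conditions)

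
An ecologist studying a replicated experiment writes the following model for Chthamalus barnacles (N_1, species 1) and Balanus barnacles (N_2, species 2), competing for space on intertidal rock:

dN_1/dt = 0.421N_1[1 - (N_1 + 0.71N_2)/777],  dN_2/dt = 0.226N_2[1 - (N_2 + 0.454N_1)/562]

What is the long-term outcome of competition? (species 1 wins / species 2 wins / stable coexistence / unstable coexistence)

stable coexistence

Compare the nullcline intercepts: K1/α12 = 777/0.71 = 1090 > K2 = 562; K2/α21 = 562/0.454 = 1240 > K1 = 777.
Since both inequalities hold, each species can invade when rare, so the interior equilibrium is stable.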